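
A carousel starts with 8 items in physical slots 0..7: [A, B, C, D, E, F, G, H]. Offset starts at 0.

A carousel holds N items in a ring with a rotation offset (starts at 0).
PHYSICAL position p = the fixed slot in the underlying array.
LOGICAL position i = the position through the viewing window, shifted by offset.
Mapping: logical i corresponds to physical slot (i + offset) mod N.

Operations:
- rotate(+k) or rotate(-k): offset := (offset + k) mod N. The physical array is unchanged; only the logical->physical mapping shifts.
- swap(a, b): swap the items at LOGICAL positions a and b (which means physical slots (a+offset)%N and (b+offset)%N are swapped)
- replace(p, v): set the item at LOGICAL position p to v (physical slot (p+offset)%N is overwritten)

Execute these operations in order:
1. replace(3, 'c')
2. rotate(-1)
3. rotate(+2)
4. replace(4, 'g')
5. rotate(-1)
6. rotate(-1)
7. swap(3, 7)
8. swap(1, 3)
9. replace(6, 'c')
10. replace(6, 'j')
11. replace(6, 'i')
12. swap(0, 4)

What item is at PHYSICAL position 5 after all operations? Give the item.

Answer: i

Derivation:
After op 1 (replace(3, 'c')): offset=0, physical=[A,B,C,c,E,F,G,H], logical=[A,B,C,c,E,F,G,H]
After op 2 (rotate(-1)): offset=7, physical=[A,B,C,c,E,F,G,H], logical=[H,A,B,C,c,E,F,G]
After op 3 (rotate(+2)): offset=1, physical=[A,B,C,c,E,F,G,H], logical=[B,C,c,E,F,G,H,A]
After op 4 (replace(4, 'g')): offset=1, physical=[A,B,C,c,E,g,G,H], logical=[B,C,c,E,g,G,H,A]
After op 5 (rotate(-1)): offset=0, physical=[A,B,C,c,E,g,G,H], logical=[A,B,C,c,E,g,G,H]
After op 6 (rotate(-1)): offset=7, physical=[A,B,C,c,E,g,G,H], logical=[H,A,B,C,c,E,g,G]
After op 7 (swap(3, 7)): offset=7, physical=[A,B,G,c,E,g,C,H], logical=[H,A,B,G,c,E,g,C]
After op 8 (swap(1, 3)): offset=7, physical=[G,B,A,c,E,g,C,H], logical=[H,G,B,A,c,E,g,C]
After op 9 (replace(6, 'c')): offset=7, physical=[G,B,A,c,E,c,C,H], logical=[H,G,B,A,c,E,c,C]
After op 10 (replace(6, 'j')): offset=7, physical=[G,B,A,c,E,j,C,H], logical=[H,G,B,A,c,E,j,C]
After op 11 (replace(6, 'i')): offset=7, physical=[G,B,A,c,E,i,C,H], logical=[H,G,B,A,c,E,i,C]
After op 12 (swap(0, 4)): offset=7, physical=[G,B,A,H,E,i,C,c], logical=[c,G,B,A,H,E,i,C]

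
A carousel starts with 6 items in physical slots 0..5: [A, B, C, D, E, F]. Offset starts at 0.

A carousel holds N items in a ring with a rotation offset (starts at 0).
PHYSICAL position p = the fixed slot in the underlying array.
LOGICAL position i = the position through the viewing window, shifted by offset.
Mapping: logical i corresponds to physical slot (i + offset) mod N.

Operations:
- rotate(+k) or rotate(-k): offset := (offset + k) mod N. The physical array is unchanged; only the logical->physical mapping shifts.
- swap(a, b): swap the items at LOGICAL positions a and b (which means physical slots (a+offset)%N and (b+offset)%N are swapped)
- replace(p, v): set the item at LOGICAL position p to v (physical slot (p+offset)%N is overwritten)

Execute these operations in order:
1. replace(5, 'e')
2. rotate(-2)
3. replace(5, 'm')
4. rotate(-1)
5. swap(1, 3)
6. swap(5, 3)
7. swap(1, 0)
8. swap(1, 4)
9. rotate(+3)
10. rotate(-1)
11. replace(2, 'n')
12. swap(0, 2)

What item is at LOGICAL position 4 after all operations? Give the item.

Answer: A

Derivation:
After op 1 (replace(5, 'e')): offset=0, physical=[A,B,C,D,E,e], logical=[A,B,C,D,E,e]
After op 2 (rotate(-2)): offset=4, physical=[A,B,C,D,E,e], logical=[E,e,A,B,C,D]
After op 3 (replace(5, 'm')): offset=4, physical=[A,B,C,m,E,e], logical=[E,e,A,B,C,m]
After op 4 (rotate(-1)): offset=3, physical=[A,B,C,m,E,e], logical=[m,E,e,A,B,C]
After op 5 (swap(1, 3)): offset=3, physical=[E,B,C,m,A,e], logical=[m,A,e,E,B,C]
After op 6 (swap(5, 3)): offset=3, physical=[C,B,E,m,A,e], logical=[m,A,e,C,B,E]
After op 7 (swap(1, 0)): offset=3, physical=[C,B,E,A,m,e], logical=[A,m,e,C,B,E]
After op 8 (swap(1, 4)): offset=3, physical=[C,m,E,A,B,e], logical=[A,B,e,C,m,E]
After op 9 (rotate(+3)): offset=0, physical=[C,m,E,A,B,e], logical=[C,m,E,A,B,e]
After op 10 (rotate(-1)): offset=5, physical=[C,m,E,A,B,e], logical=[e,C,m,E,A,B]
After op 11 (replace(2, 'n')): offset=5, physical=[C,n,E,A,B,e], logical=[e,C,n,E,A,B]
After op 12 (swap(0, 2)): offset=5, physical=[C,e,E,A,B,n], logical=[n,C,e,E,A,B]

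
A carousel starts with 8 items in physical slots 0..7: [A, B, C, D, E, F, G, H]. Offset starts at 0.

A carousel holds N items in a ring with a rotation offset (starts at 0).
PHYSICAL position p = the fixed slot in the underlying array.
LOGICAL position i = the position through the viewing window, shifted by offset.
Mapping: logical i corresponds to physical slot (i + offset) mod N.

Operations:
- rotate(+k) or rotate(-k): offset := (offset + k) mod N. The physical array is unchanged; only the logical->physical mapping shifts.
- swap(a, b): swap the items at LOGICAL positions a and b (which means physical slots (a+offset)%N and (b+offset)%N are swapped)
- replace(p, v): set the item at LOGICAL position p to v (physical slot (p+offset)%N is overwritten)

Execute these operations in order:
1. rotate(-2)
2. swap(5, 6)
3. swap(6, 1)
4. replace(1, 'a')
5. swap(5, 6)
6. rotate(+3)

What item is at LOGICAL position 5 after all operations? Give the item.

After op 1 (rotate(-2)): offset=6, physical=[A,B,C,D,E,F,G,H], logical=[G,H,A,B,C,D,E,F]
After op 2 (swap(5, 6)): offset=6, physical=[A,B,C,E,D,F,G,H], logical=[G,H,A,B,C,E,D,F]
After op 3 (swap(6, 1)): offset=6, physical=[A,B,C,E,H,F,G,D], logical=[G,D,A,B,C,E,H,F]
After op 4 (replace(1, 'a')): offset=6, physical=[A,B,C,E,H,F,G,a], logical=[G,a,A,B,C,E,H,F]
After op 5 (swap(5, 6)): offset=6, physical=[A,B,C,H,E,F,G,a], logical=[G,a,A,B,C,H,E,F]
After op 6 (rotate(+3)): offset=1, physical=[A,B,C,H,E,F,G,a], logical=[B,C,H,E,F,G,a,A]

Answer: G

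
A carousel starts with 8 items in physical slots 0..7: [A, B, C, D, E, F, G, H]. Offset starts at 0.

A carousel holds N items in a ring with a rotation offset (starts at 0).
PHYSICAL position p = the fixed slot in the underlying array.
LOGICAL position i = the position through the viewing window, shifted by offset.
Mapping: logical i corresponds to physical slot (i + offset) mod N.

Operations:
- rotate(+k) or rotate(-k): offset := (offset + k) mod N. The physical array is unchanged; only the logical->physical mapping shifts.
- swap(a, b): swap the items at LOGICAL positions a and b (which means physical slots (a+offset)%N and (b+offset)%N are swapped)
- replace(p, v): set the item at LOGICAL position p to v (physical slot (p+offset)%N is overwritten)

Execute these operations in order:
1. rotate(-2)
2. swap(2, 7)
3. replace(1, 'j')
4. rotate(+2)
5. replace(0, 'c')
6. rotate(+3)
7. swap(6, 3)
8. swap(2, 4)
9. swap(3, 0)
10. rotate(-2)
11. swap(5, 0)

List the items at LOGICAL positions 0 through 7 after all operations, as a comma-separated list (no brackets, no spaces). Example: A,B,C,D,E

After op 1 (rotate(-2)): offset=6, physical=[A,B,C,D,E,F,G,H], logical=[G,H,A,B,C,D,E,F]
After op 2 (swap(2, 7)): offset=6, physical=[F,B,C,D,E,A,G,H], logical=[G,H,F,B,C,D,E,A]
After op 3 (replace(1, 'j')): offset=6, physical=[F,B,C,D,E,A,G,j], logical=[G,j,F,B,C,D,E,A]
After op 4 (rotate(+2)): offset=0, physical=[F,B,C,D,E,A,G,j], logical=[F,B,C,D,E,A,G,j]
After op 5 (replace(0, 'c')): offset=0, physical=[c,B,C,D,E,A,G,j], logical=[c,B,C,D,E,A,G,j]
After op 6 (rotate(+3)): offset=3, physical=[c,B,C,D,E,A,G,j], logical=[D,E,A,G,j,c,B,C]
After op 7 (swap(6, 3)): offset=3, physical=[c,G,C,D,E,A,B,j], logical=[D,E,A,B,j,c,G,C]
After op 8 (swap(2, 4)): offset=3, physical=[c,G,C,D,E,j,B,A], logical=[D,E,j,B,A,c,G,C]
After op 9 (swap(3, 0)): offset=3, physical=[c,G,C,B,E,j,D,A], logical=[B,E,j,D,A,c,G,C]
After op 10 (rotate(-2)): offset=1, physical=[c,G,C,B,E,j,D,A], logical=[G,C,B,E,j,D,A,c]
After op 11 (swap(5, 0)): offset=1, physical=[c,D,C,B,E,j,G,A], logical=[D,C,B,E,j,G,A,c]

Answer: D,C,B,E,j,G,A,c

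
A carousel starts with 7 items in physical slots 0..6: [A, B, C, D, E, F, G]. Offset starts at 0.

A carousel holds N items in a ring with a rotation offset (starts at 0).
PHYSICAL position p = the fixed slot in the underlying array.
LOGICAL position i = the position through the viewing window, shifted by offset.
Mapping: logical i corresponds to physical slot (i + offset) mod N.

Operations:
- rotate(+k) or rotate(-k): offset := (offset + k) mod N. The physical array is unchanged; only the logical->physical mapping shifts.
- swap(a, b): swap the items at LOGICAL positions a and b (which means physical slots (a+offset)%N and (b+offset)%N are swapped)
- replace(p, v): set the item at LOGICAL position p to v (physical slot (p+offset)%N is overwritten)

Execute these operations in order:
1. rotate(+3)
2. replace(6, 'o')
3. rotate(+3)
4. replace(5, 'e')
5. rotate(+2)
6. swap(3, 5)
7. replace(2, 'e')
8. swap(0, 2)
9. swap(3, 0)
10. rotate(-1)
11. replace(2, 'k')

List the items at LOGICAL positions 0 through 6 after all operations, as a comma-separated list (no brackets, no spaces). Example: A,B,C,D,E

Answer: A,G,k,B,e,F,e

Derivation:
After op 1 (rotate(+3)): offset=3, physical=[A,B,C,D,E,F,G], logical=[D,E,F,G,A,B,C]
After op 2 (replace(6, 'o')): offset=3, physical=[A,B,o,D,E,F,G], logical=[D,E,F,G,A,B,o]
After op 3 (rotate(+3)): offset=6, physical=[A,B,o,D,E,F,G], logical=[G,A,B,o,D,E,F]
After op 4 (replace(5, 'e')): offset=6, physical=[A,B,o,D,e,F,G], logical=[G,A,B,o,D,e,F]
After op 5 (rotate(+2)): offset=1, physical=[A,B,o,D,e,F,G], logical=[B,o,D,e,F,G,A]
After op 6 (swap(3, 5)): offset=1, physical=[A,B,o,D,G,F,e], logical=[B,o,D,G,F,e,A]
After op 7 (replace(2, 'e')): offset=1, physical=[A,B,o,e,G,F,e], logical=[B,o,e,G,F,e,A]
After op 8 (swap(0, 2)): offset=1, physical=[A,e,o,B,G,F,e], logical=[e,o,B,G,F,e,A]
After op 9 (swap(3, 0)): offset=1, physical=[A,G,o,B,e,F,e], logical=[G,o,B,e,F,e,A]
After op 10 (rotate(-1)): offset=0, physical=[A,G,o,B,e,F,e], logical=[A,G,o,B,e,F,e]
After op 11 (replace(2, 'k')): offset=0, physical=[A,G,k,B,e,F,e], logical=[A,G,k,B,e,F,e]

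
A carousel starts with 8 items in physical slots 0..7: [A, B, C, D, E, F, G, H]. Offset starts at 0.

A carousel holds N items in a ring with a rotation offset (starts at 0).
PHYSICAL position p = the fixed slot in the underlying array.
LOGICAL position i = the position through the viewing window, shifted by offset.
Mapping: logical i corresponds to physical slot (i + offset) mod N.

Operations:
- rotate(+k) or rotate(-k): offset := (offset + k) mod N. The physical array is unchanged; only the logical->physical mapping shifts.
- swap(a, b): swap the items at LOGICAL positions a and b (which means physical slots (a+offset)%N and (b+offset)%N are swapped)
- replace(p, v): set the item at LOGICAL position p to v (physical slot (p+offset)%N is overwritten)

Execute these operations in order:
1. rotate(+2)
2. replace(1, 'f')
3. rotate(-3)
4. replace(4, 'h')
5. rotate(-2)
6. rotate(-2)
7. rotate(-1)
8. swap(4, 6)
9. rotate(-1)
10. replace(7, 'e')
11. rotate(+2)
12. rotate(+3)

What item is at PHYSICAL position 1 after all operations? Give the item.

After op 1 (rotate(+2)): offset=2, physical=[A,B,C,D,E,F,G,H], logical=[C,D,E,F,G,H,A,B]
After op 2 (replace(1, 'f')): offset=2, physical=[A,B,C,f,E,F,G,H], logical=[C,f,E,F,G,H,A,B]
After op 3 (rotate(-3)): offset=7, physical=[A,B,C,f,E,F,G,H], logical=[H,A,B,C,f,E,F,G]
After op 4 (replace(4, 'h')): offset=7, physical=[A,B,C,h,E,F,G,H], logical=[H,A,B,C,h,E,F,G]
After op 5 (rotate(-2)): offset=5, physical=[A,B,C,h,E,F,G,H], logical=[F,G,H,A,B,C,h,E]
After op 6 (rotate(-2)): offset=3, physical=[A,B,C,h,E,F,G,H], logical=[h,E,F,G,H,A,B,C]
After op 7 (rotate(-1)): offset=2, physical=[A,B,C,h,E,F,G,H], logical=[C,h,E,F,G,H,A,B]
After op 8 (swap(4, 6)): offset=2, physical=[G,B,C,h,E,F,A,H], logical=[C,h,E,F,A,H,G,B]
After op 9 (rotate(-1)): offset=1, physical=[G,B,C,h,E,F,A,H], logical=[B,C,h,E,F,A,H,G]
After op 10 (replace(7, 'e')): offset=1, physical=[e,B,C,h,E,F,A,H], logical=[B,C,h,E,F,A,H,e]
After op 11 (rotate(+2)): offset=3, physical=[e,B,C,h,E,F,A,H], logical=[h,E,F,A,H,e,B,C]
After op 12 (rotate(+3)): offset=6, physical=[e,B,C,h,E,F,A,H], logical=[A,H,e,B,C,h,E,F]

Answer: B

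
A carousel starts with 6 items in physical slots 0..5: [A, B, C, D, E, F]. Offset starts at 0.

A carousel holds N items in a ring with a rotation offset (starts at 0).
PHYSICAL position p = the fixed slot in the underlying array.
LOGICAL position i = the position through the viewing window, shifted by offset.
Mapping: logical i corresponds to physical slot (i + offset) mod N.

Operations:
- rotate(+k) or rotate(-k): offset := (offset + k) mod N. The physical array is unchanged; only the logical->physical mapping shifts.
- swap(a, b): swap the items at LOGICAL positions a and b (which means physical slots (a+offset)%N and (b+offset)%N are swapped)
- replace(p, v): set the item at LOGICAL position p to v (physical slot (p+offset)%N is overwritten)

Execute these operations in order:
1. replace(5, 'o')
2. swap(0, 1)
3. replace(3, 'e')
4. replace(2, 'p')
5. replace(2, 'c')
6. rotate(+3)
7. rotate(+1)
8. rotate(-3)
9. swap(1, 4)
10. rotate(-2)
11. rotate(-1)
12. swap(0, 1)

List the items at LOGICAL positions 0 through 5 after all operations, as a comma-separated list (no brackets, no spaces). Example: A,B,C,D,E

After op 1 (replace(5, 'o')): offset=0, physical=[A,B,C,D,E,o], logical=[A,B,C,D,E,o]
After op 2 (swap(0, 1)): offset=0, physical=[B,A,C,D,E,o], logical=[B,A,C,D,E,o]
After op 3 (replace(3, 'e')): offset=0, physical=[B,A,C,e,E,o], logical=[B,A,C,e,E,o]
After op 4 (replace(2, 'p')): offset=0, physical=[B,A,p,e,E,o], logical=[B,A,p,e,E,o]
After op 5 (replace(2, 'c')): offset=0, physical=[B,A,c,e,E,o], logical=[B,A,c,e,E,o]
After op 6 (rotate(+3)): offset=3, physical=[B,A,c,e,E,o], logical=[e,E,o,B,A,c]
After op 7 (rotate(+1)): offset=4, physical=[B,A,c,e,E,o], logical=[E,o,B,A,c,e]
After op 8 (rotate(-3)): offset=1, physical=[B,A,c,e,E,o], logical=[A,c,e,E,o,B]
After op 9 (swap(1, 4)): offset=1, physical=[B,A,o,e,E,c], logical=[A,o,e,E,c,B]
After op 10 (rotate(-2)): offset=5, physical=[B,A,o,e,E,c], logical=[c,B,A,o,e,E]
After op 11 (rotate(-1)): offset=4, physical=[B,A,o,e,E,c], logical=[E,c,B,A,o,e]
After op 12 (swap(0, 1)): offset=4, physical=[B,A,o,e,c,E], logical=[c,E,B,A,o,e]

Answer: c,E,B,A,o,e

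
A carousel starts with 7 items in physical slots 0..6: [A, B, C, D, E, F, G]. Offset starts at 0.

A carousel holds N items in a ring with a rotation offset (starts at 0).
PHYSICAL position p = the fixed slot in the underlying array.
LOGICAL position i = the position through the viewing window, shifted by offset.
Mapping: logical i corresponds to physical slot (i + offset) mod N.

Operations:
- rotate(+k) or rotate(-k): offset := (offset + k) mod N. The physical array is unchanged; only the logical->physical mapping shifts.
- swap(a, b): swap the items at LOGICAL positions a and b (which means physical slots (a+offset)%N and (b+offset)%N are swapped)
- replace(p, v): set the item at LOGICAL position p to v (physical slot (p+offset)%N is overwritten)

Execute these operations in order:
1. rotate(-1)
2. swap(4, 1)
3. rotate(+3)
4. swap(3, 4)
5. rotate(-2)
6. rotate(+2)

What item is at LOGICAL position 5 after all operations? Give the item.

Answer: D

Derivation:
After op 1 (rotate(-1)): offset=6, physical=[A,B,C,D,E,F,G], logical=[G,A,B,C,D,E,F]
After op 2 (swap(4, 1)): offset=6, physical=[D,B,C,A,E,F,G], logical=[G,D,B,C,A,E,F]
After op 3 (rotate(+3)): offset=2, physical=[D,B,C,A,E,F,G], logical=[C,A,E,F,G,D,B]
After op 4 (swap(3, 4)): offset=2, physical=[D,B,C,A,E,G,F], logical=[C,A,E,G,F,D,B]
After op 5 (rotate(-2)): offset=0, physical=[D,B,C,A,E,G,F], logical=[D,B,C,A,E,G,F]
After op 6 (rotate(+2)): offset=2, physical=[D,B,C,A,E,G,F], logical=[C,A,E,G,F,D,B]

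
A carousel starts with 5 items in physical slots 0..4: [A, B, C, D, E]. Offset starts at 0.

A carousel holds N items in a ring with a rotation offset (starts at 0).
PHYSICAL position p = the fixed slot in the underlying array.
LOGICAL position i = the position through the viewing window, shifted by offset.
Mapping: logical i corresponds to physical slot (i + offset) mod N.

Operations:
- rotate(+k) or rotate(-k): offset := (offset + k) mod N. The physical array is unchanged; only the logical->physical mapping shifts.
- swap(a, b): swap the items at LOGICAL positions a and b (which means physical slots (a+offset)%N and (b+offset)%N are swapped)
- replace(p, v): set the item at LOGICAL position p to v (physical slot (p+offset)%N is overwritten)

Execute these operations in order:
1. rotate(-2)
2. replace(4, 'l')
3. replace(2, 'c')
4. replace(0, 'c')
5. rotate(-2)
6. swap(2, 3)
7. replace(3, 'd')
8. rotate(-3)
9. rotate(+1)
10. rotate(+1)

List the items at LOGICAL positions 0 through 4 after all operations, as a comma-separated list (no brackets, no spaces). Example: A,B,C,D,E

After op 1 (rotate(-2)): offset=3, physical=[A,B,C,D,E], logical=[D,E,A,B,C]
After op 2 (replace(4, 'l')): offset=3, physical=[A,B,l,D,E], logical=[D,E,A,B,l]
After op 3 (replace(2, 'c')): offset=3, physical=[c,B,l,D,E], logical=[D,E,c,B,l]
After op 4 (replace(0, 'c')): offset=3, physical=[c,B,l,c,E], logical=[c,E,c,B,l]
After op 5 (rotate(-2)): offset=1, physical=[c,B,l,c,E], logical=[B,l,c,E,c]
After op 6 (swap(2, 3)): offset=1, physical=[c,B,l,E,c], logical=[B,l,E,c,c]
After op 7 (replace(3, 'd')): offset=1, physical=[c,B,l,E,d], logical=[B,l,E,d,c]
After op 8 (rotate(-3)): offset=3, physical=[c,B,l,E,d], logical=[E,d,c,B,l]
After op 9 (rotate(+1)): offset=4, physical=[c,B,l,E,d], logical=[d,c,B,l,E]
After op 10 (rotate(+1)): offset=0, physical=[c,B,l,E,d], logical=[c,B,l,E,d]

Answer: c,B,l,E,d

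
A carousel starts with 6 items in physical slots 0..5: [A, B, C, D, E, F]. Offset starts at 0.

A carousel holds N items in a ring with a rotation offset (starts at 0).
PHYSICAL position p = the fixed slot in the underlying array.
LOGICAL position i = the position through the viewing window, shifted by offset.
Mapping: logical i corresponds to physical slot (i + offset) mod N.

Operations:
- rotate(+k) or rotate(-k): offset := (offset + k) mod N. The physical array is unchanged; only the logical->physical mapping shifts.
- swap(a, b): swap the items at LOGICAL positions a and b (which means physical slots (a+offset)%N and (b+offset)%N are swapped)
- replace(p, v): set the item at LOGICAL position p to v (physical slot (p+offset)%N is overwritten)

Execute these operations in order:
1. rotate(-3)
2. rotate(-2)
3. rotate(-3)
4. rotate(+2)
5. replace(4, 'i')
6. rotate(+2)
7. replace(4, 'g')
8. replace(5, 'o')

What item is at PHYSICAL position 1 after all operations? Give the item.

After op 1 (rotate(-3)): offset=3, physical=[A,B,C,D,E,F], logical=[D,E,F,A,B,C]
After op 2 (rotate(-2)): offset=1, physical=[A,B,C,D,E,F], logical=[B,C,D,E,F,A]
After op 3 (rotate(-3)): offset=4, physical=[A,B,C,D,E,F], logical=[E,F,A,B,C,D]
After op 4 (rotate(+2)): offset=0, physical=[A,B,C,D,E,F], logical=[A,B,C,D,E,F]
After op 5 (replace(4, 'i')): offset=0, physical=[A,B,C,D,i,F], logical=[A,B,C,D,i,F]
After op 6 (rotate(+2)): offset=2, physical=[A,B,C,D,i,F], logical=[C,D,i,F,A,B]
After op 7 (replace(4, 'g')): offset=2, physical=[g,B,C,D,i,F], logical=[C,D,i,F,g,B]
After op 8 (replace(5, 'o')): offset=2, physical=[g,o,C,D,i,F], logical=[C,D,i,F,g,o]

Answer: o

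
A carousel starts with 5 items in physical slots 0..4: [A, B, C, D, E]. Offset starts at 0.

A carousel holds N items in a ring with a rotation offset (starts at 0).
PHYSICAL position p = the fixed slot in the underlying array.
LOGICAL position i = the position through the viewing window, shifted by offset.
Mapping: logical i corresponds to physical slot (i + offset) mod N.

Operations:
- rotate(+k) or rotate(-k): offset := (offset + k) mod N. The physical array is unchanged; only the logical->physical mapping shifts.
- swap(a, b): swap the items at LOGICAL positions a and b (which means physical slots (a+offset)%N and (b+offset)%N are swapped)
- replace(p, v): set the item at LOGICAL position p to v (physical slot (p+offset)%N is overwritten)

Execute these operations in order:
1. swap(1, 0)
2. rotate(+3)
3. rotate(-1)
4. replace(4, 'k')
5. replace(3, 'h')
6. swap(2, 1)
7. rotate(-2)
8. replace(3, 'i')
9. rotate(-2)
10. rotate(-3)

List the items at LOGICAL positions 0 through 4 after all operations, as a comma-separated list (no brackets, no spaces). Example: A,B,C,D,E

After op 1 (swap(1, 0)): offset=0, physical=[B,A,C,D,E], logical=[B,A,C,D,E]
After op 2 (rotate(+3)): offset=3, physical=[B,A,C,D,E], logical=[D,E,B,A,C]
After op 3 (rotate(-1)): offset=2, physical=[B,A,C,D,E], logical=[C,D,E,B,A]
After op 4 (replace(4, 'k')): offset=2, physical=[B,k,C,D,E], logical=[C,D,E,B,k]
After op 5 (replace(3, 'h')): offset=2, physical=[h,k,C,D,E], logical=[C,D,E,h,k]
After op 6 (swap(2, 1)): offset=2, physical=[h,k,C,E,D], logical=[C,E,D,h,k]
After op 7 (rotate(-2)): offset=0, physical=[h,k,C,E,D], logical=[h,k,C,E,D]
After op 8 (replace(3, 'i')): offset=0, physical=[h,k,C,i,D], logical=[h,k,C,i,D]
After op 9 (rotate(-2)): offset=3, physical=[h,k,C,i,D], logical=[i,D,h,k,C]
After op 10 (rotate(-3)): offset=0, physical=[h,k,C,i,D], logical=[h,k,C,i,D]

Answer: h,k,C,i,D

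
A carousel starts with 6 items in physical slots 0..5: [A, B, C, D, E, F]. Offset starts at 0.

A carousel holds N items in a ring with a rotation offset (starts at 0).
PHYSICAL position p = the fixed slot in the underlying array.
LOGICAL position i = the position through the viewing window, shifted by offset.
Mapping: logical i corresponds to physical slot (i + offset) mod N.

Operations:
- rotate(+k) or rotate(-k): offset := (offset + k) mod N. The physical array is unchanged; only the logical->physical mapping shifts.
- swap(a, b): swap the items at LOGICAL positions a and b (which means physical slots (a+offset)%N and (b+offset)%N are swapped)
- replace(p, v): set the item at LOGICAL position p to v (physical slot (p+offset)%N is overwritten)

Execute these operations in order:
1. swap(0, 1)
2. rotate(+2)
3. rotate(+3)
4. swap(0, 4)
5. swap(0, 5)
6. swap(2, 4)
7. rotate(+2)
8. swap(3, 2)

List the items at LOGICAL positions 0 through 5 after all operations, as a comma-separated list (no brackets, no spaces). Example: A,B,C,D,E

After op 1 (swap(0, 1)): offset=0, physical=[B,A,C,D,E,F], logical=[B,A,C,D,E,F]
After op 2 (rotate(+2)): offset=2, physical=[B,A,C,D,E,F], logical=[C,D,E,F,B,A]
After op 3 (rotate(+3)): offset=5, physical=[B,A,C,D,E,F], logical=[F,B,A,C,D,E]
After op 4 (swap(0, 4)): offset=5, physical=[B,A,C,F,E,D], logical=[D,B,A,C,F,E]
After op 5 (swap(0, 5)): offset=5, physical=[B,A,C,F,D,E], logical=[E,B,A,C,F,D]
After op 6 (swap(2, 4)): offset=5, physical=[B,F,C,A,D,E], logical=[E,B,F,C,A,D]
After op 7 (rotate(+2)): offset=1, physical=[B,F,C,A,D,E], logical=[F,C,A,D,E,B]
After op 8 (swap(3, 2)): offset=1, physical=[B,F,C,D,A,E], logical=[F,C,D,A,E,B]

Answer: F,C,D,A,E,B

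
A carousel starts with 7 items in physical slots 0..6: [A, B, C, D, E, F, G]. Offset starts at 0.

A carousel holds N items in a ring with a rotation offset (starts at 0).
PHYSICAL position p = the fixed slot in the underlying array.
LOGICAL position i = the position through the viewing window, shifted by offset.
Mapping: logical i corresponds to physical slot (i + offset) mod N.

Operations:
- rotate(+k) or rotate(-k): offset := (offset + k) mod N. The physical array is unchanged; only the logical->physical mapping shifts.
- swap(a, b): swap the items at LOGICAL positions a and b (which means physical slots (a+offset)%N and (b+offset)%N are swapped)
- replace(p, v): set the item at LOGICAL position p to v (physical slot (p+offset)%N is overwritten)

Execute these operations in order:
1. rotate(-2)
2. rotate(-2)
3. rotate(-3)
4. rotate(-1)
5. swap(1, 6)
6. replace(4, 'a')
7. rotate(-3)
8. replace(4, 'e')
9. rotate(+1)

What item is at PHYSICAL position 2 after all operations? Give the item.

Answer: C

Derivation:
After op 1 (rotate(-2)): offset=5, physical=[A,B,C,D,E,F,G], logical=[F,G,A,B,C,D,E]
After op 2 (rotate(-2)): offset=3, physical=[A,B,C,D,E,F,G], logical=[D,E,F,G,A,B,C]
After op 3 (rotate(-3)): offset=0, physical=[A,B,C,D,E,F,G], logical=[A,B,C,D,E,F,G]
After op 4 (rotate(-1)): offset=6, physical=[A,B,C,D,E,F,G], logical=[G,A,B,C,D,E,F]
After op 5 (swap(1, 6)): offset=6, physical=[F,B,C,D,E,A,G], logical=[G,F,B,C,D,E,A]
After op 6 (replace(4, 'a')): offset=6, physical=[F,B,C,a,E,A,G], logical=[G,F,B,C,a,E,A]
After op 7 (rotate(-3)): offset=3, physical=[F,B,C,a,E,A,G], logical=[a,E,A,G,F,B,C]
After op 8 (replace(4, 'e')): offset=3, physical=[e,B,C,a,E,A,G], logical=[a,E,A,G,e,B,C]
After op 9 (rotate(+1)): offset=4, physical=[e,B,C,a,E,A,G], logical=[E,A,G,e,B,C,a]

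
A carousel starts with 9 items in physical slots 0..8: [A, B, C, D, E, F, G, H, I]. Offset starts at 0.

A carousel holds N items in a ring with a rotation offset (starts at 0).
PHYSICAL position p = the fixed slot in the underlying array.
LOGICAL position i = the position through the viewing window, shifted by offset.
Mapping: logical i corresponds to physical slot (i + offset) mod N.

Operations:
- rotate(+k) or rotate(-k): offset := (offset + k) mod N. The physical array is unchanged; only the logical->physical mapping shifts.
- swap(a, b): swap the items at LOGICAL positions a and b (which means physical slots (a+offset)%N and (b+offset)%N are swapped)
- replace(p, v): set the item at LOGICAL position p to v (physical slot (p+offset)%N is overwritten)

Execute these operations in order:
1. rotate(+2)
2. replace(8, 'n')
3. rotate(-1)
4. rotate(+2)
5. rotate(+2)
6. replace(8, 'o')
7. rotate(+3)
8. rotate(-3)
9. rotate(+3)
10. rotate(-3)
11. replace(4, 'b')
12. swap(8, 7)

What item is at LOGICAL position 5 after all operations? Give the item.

Answer: n

Derivation:
After op 1 (rotate(+2)): offset=2, physical=[A,B,C,D,E,F,G,H,I], logical=[C,D,E,F,G,H,I,A,B]
After op 2 (replace(8, 'n')): offset=2, physical=[A,n,C,D,E,F,G,H,I], logical=[C,D,E,F,G,H,I,A,n]
After op 3 (rotate(-1)): offset=1, physical=[A,n,C,D,E,F,G,H,I], logical=[n,C,D,E,F,G,H,I,A]
After op 4 (rotate(+2)): offset=3, physical=[A,n,C,D,E,F,G,H,I], logical=[D,E,F,G,H,I,A,n,C]
After op 5 (rotate(+2)): offset=5, physical=[A,n,C,D,E,F,G,H,I], logical=[F,G,H,I,A,n,C,D,E]
After op 6 (replace(8, 'o')): offset=5, physical=[A,n,C,D,o,F,G,H,I], logical=[F,G,H,I,A,n,C,D,o]
After op 7 (rotate(+3)): offset=8, physical=[A,n,C,D,o,F,G,H,I], logical=[I,A,n,C,D,o,F,G,H]
After op 8 (rotate(-3)): offset=5, physical=[A,n,C,D,o,F,G,H,I], logical=[F,G,H,I,A,n,C,D,o]
After op 9 (rotate(+3)): offset=8, physical=[A,n,C,D,o,F,G,H,I], logical=[I,A,n,C,D,o,F,G,H]
After op 10 (rotate(-3)): offset=5, physical=[A,n,C,D,o,F,G,H,I], logical=[F,G,H,I,A,n,C,D,o]
After op 11 (replace(4, 'b')): offset=5, physical=[b,n,C,D,o,F,G,H,I], logical=[F,G,H,I,b,n,C,D,o]
After op 12 (swap(8, 7)): offset=5, physical=[b,n,C,o,D,F,G,H,I], logical=[F,G,H,I,b,n,C,o,D]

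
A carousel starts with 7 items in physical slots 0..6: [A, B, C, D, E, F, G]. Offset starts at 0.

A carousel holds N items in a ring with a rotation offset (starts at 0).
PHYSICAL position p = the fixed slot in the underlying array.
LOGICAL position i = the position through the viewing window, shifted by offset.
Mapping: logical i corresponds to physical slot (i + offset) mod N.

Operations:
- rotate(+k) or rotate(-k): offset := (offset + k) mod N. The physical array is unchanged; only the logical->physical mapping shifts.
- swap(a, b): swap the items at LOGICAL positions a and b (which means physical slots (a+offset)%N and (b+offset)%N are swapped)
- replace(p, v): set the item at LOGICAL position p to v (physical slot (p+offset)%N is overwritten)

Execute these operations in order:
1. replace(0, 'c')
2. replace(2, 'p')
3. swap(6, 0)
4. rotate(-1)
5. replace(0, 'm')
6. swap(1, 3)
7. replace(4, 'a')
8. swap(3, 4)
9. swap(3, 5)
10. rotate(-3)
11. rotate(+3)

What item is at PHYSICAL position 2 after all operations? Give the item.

After op 1 (replace(0, 'c')): offset=0, physical=[c,B,C,D,E,F,G], logical=[c,B,C,D,E,F,G]
After op 2 (replace(2, 'p')): offset=0, physical=[c,B,p,D,E,F,G], logical=[c,B,p,D,E,F,G]
After op 3 (swap(6, 0)): offset=0, physical=[G,B,p,D,E,F,c], logical=[G,B,p,D,E,F,c]
After op 4 (rotate(-1)): offset=6, physical=[G,B,p,D,E,F,c], logical=[c,G,B,p,D,E,F]
After op 5 (replace(0, 'm')): offset=6, physical=[G,B,p,D,E,F,m], logical=[m,G,B,p,D,E,F]
After op 6 (swap(1, 3)): offset=6, physical=[p,B,G,D,E,F,m], logical=[m,p,B,G,D,E,F]
After op 7 (replace(4, 'a')): offset=6, physical=[p,B,G,a,E,F,m], logical=[m,p,B,G,a,E,F]
After op 8 (swap(3, 4)): offset=6, physical=[p,B,a,G,E,F,m], logical=[m,p,B,a,G,E,F]
After op 9 (swap(3, 5)): offset=6, physical=[p,B,E,G,a,F,m], logical=[m,p,B,E,G,a,F]
After op 10 (rotate(-3)): offset=3, physical=[p,B,E,G,a,F,m], logical=[G,a,F,m,p,B,E]
After op 11 (rotate(+3)): offset=6, physical=[p,B,E,G,a,F,m], logical=[m,p,B,E,G,a,F]

Answer: E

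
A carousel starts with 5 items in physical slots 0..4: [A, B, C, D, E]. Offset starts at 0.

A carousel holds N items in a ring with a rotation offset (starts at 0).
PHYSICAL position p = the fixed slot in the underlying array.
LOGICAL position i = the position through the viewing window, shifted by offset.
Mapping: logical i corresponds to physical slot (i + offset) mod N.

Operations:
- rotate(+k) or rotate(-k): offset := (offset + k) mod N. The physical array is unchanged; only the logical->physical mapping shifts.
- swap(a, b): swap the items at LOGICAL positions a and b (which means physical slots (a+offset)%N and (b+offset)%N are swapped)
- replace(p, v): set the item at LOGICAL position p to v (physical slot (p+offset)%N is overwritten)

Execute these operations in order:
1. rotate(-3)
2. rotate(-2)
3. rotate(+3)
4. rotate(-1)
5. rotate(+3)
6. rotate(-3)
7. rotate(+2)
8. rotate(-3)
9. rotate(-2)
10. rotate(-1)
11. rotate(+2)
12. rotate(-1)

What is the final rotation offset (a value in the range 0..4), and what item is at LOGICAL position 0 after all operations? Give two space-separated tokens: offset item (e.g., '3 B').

Answer: 4 E

Derivation:
After op 1 (rotate(-3)): offset=2, physical=[A,B,C,D,E], logical=[C,D,E,A,B]
After op 2 (rotate(-2)): offset=0, physical=[A,B,C,D,E], logical=[A,B,C,D,E]
After op 3 (rotate(+3)): offset=3, physical=[A,B,C,D,E], logical=[D,E,A,B,C]
After op 4 (rotate(-1)): offset=2, physical=[A,B,C,D,E], logical=[C,D,E,A,B]
After op 5 (rotate(+3)): offset=0, physical=[A,B,C,D,E], logical=[A,B,C,D,E]
After op 6 (rotate(-3)): offset=2, physical=[A,B,C,D,E], logical=[C,D,E,A,B]
After op 7 (rotate(+2)): offset=4, physical=[A,B,C,D,E], logical=[E,A,B,C,D]
After op 8 (rotate(-3)): offset=1, physical=[A,B,C,D,E], logical=[B,C,D,E,A]
After op 9 (rotate(-2)): offset=4, physical=[A,B,C,D,E], logical=[E,A,B,C,D]
After op 10 (rotate(-1)): offset=3, physical=[A,B,C,D,E], logical=[D,E,A,B,C]
After op 11 (rotate(+2)): offset=0, physical=[A,B,C,D,E], logical=[A,B,C,D,E]
After op 12 (rotate(-1)): offset=4, physical=[A,B,C,D,E], logical=[E,A,B,C,D]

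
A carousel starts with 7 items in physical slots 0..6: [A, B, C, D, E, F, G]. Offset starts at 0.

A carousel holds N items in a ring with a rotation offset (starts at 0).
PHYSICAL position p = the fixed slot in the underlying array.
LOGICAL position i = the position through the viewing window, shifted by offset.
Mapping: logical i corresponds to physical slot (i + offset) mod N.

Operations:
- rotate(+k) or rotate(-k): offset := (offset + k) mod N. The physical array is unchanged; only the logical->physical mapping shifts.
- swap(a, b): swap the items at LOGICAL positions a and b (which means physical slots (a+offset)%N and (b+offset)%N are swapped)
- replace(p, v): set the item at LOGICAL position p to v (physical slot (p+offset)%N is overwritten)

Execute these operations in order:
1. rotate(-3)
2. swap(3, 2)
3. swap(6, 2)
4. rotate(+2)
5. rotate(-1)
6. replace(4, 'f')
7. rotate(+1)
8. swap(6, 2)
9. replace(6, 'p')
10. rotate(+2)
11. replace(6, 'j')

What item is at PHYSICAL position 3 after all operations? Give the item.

Answer: A

Derivation:
After op 1 (rotate(-3)): offset=4, physical=[A,B,C,D,E,F,G], logical=[E,F,G,A,B,C,D]
After op 2 (swap(3, 2)): offset=4, physical=[G,B,C,D,E,F,A], logical=[E,F,A,G,B,C,D]
After op 3 (swap(6, 2)): offset=4, physical=[G,B,C,A,E,F,D], logical=[E,F,D,G,B,C,A]
After op 4 (rotate(+2)): offset=6, physical=[G,B,C,A,E,F,D], logical=[D,G,B,C,A,E,F]
After op 5 (rotate(-1)): offset=5, physical=[G,B,C,A,E,F,D], logical=[F,D,G,B,C,A,E]
After op 6 (replace(4, 'f')): offset=5, physical=[G,B,f,A,E,F,D], logical=[F,D,G,B,f,A,E]
After op 7 (rotate(+1)): offset=6, physical=[G,B,f,A,E,F,D], logical=[D,G,B,f,A,E,F]
After op 8 (swap(6, 2)): offset=6, physical=[G,F,f,A,E,B,D], logical=[D,G,F,f,A,E,B]
After op 9 (replace(6, 'p')): offset=6, physical=[G,F,f,A,E,p,D], logical=[D,G,F,f,A,E,p]
After op 10 (rotate(+2)): offset=1, physical=[G,F,f,A,E,p,D], logical=[F,f,A,E,p,D,G]
After op 11 (replace(6, 'j')): offset=1, physical=[j,F,f,A,E,p,D], logical=[F,f,A,E,p,D,j]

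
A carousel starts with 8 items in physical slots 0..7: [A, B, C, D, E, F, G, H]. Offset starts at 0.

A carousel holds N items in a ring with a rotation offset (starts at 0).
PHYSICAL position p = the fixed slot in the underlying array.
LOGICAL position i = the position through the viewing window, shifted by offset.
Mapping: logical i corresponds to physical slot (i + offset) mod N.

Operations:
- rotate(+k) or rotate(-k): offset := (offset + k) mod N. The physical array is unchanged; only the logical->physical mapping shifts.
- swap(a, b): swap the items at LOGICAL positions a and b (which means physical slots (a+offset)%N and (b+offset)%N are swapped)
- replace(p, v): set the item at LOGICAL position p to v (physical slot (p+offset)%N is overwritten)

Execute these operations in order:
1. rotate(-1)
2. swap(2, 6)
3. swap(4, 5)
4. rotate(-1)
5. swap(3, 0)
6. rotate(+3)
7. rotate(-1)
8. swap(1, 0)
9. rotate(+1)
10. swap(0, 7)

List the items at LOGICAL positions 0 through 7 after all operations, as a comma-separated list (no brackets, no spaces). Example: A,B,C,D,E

Answer: G,C,E,D,B,F,H,A

Derivation:
After op 1 (rotate(-1)): offset=7, physical=[A,B,C,D,E,F,G,H], logical=[H,A,B,C,D,E,F,G]
After op 2 (swap(2, 6)): offset=7, physical=[A,F,C,D,E,B,G,H], logical=[H,A,F,C,D,E,B,G]
After op 3 (swap(4, 5)): offset=7, physical=[A,F,C,E,D,B,G,H], logical=[H,A,F,C,E,D,B,G]
After op 4 (rotate(-1)): offset=6, physical=[A,F,C,E,D,B,G,H], logical=[G,H,A,F,C,E,D,B]
After op 5 (swap(3, 0)): offset=6, physical=[A,G,C,E,D,B,F,H], logical=[F,H,A,G,C,E,D,B]
After op 6 (rotate(+3)): offset=1, physical=[A,G,C,E,D,B,F,H], logical=[G,C,E,D,B,F,H,A]
After op 7 (rotate(-1)): offset=0, physical=[A,G,C,E,D,B,F,H], logical=[A,G,C,E,D,B,F,H]
After op 8 (swap(1, 0)): offset=0, physical=[G,A,C,E,D,B,F,H], logical=[G,A,C,E,D,B,F,H]
After op 9 (rotate(+1)): offset=1, physical=[G,A,C,E,D,B,F,H], logical=[A,C,E,D,B,F,H,G]
After op 10 (swap(0, 7)): offset=1, physical=[A,G,C,E,D,B,F,H], logical=[G,C,E,D,B,F,H,A]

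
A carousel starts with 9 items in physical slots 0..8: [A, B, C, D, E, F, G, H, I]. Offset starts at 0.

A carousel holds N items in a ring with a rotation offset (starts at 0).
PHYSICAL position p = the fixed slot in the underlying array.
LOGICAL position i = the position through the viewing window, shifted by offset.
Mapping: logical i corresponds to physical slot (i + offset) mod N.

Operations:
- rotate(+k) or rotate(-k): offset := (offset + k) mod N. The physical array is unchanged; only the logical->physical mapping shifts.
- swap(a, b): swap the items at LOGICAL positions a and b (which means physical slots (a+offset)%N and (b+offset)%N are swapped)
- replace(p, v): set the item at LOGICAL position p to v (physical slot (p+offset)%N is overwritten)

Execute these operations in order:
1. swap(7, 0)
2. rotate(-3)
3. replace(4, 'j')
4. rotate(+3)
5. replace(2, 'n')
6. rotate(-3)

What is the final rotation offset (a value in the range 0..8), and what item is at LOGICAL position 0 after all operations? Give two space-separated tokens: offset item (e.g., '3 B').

Answer: 6 G

Derivation:
After op 1 (swap(7, 0)): offset=0, physical=[H,B,C,D,E,F,G,A,I], logical=[H,B,C,D,E,F,G,A,I]
After op 2 (rotate(-3)): offset=6, physical=[H,B,C,D,E,F,G,A,I], logical=[G,A,I,H,B,C,D,E,F]
After op 3 (replace(4, 'j')): offset=6, physical=[H,j,C,D,E,F,G,A,I], logical=[G,A,I,H,j,C,D,E,F]
After op 4 (rotate(+3)): offset=0, physical=[H,j,C,D,E,F,G,A,I], logical=[H,j,C,D,E,F,G,A,I]
After op 5 (replace(2, 'n')): offset=0, physical=[H,j,n,D,E,F,G,A,I], logical=[H,j,n,D,E,F,G,A,I]
After op 6 (rotate(-3)): offset=6, physical=[H,j,n,D,E,F,G,A,I], logical=[G,A,I,H,j,n,D,E,F]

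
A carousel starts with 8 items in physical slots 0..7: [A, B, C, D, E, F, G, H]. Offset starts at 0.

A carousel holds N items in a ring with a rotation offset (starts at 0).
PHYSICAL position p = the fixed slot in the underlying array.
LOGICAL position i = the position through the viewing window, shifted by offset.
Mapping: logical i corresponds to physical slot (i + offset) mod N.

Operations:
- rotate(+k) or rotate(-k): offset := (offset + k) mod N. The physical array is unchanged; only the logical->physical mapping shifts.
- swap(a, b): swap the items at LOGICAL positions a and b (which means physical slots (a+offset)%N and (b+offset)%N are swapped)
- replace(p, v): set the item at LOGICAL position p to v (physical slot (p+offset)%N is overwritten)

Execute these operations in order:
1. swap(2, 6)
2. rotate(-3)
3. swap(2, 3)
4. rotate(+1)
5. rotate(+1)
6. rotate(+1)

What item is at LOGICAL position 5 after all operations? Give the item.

Answer: F

Derivation:
After op 1 (swap(2, 6)): offset=0, physical=[A,B,G,D,E,F,C,H], logical=[A,B,G,D,E,F,C,H]
After op 2 (rotate(-3)): offset=5, physical=[A,B,G,D,E,F,C,H], logical=[F,C,H,A,B,G,D,E]
After op 3 (swap(2, 3)): offset=5, physical=[H,B,G,D,E,F,C,A], logical=[F,C,A,H,B,G,D,E]
After op 4 (rotate(+1)): offset=6, physical=[H,B,G,D,E,F,C,A], logical=[C,A,H,B,G,D,E,F]
After op 5 (rotate(+1)): offset=7, physical=[H,B,G,D,E,F,C,A], logical=[A,H,B,G,D,E,F,C]
After op 6 (rotate(+1)): offset=0, physical=[H,B,G,D,E,F,C,A], logical=[H,B,G,D,E,F,C,A]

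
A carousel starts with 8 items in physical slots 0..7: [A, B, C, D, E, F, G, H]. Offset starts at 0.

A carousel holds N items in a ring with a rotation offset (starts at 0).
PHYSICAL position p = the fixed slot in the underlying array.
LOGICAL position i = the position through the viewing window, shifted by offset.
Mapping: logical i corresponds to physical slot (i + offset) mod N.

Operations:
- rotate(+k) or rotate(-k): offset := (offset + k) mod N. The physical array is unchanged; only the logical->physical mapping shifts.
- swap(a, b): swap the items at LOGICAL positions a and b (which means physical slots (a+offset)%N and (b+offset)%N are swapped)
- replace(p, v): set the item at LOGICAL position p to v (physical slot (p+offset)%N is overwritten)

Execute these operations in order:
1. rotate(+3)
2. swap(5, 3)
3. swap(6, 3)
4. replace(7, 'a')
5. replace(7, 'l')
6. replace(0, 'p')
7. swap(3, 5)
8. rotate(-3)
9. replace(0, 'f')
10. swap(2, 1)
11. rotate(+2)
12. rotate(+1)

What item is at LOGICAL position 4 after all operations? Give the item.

After op 1 (rotate(+3)): offset=3, physical=[A,B,C,D,E,F,G,H], logical=[D,E,F,G,H,A,B,C]
After op 2 (swap(5, 3)): offset=3, physical=[G,B,C,D,E,F,A,H], logical=[D,E,F,A,H,G,B,C]
After op 3 (swap(6, 3)): offset=3, physical=[G,A,C,D,E,F,B,H], logical=[D,E,F,B,H,G,A,C]
After op 4 (replace(7, 'a')): offset=3, physical=[G,A,a,D,E,F,B,H], logical=[D,E,F,B,H,G,A,a]
After op 5 (replace(7, 'l')): offset=3, physical=[G,A,l,D,E,F,B,H], logical=[D,E,F,B,H,G,A,l]
After op 6 (replace(0, 'p')): offset=3, physical=[G,A,l,p,E,F,B,H], logical=[p,E,F,B,H,G,A,l]
After op 7 (swap(3, 5)): offset=3, physical=[B,A,l,p,E,F,G,H], logical=[p,E,F,G,H,B,A,l]
After op 8 (rotate(-3)): offset=0, physical=[B,A,l,p,E,F,G,H], logical=[B,A,l,p,E,F,G,H]
After op 9 (replace(0, 'f')): offset=0, physical=[f,A,l,p,E,F,G,H], logical=[f,A,l,p,E,F,G,H]
After op 10 (swap(2, 1)): offset=0, physical=[f,l,A,p,E,F,G,H], logical=[f,l,A,p,E,F,G,H]
After op 11 (rotate(+2)): offset=2, physical=[f,l,A,p,E,F,G,H], logical=[A,p,E,F,G,H,f,l]
After op 12 (rotate(+1)): offset=3, physical=[f,l,A,p,E,F,G,H], logical=[p,E,F,G,H,f,l,A]

Answer: H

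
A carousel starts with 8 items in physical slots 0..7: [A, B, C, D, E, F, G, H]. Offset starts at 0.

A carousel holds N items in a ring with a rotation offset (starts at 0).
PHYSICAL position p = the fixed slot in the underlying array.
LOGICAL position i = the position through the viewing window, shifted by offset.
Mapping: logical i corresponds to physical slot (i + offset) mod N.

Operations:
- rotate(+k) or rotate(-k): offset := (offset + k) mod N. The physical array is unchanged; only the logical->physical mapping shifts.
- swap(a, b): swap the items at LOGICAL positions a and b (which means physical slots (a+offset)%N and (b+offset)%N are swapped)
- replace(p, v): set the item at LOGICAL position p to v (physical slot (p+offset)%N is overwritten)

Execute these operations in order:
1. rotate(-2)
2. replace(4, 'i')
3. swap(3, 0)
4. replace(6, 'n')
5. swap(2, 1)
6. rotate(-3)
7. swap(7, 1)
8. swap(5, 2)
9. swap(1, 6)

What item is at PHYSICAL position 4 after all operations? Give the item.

After op 1 (rotate(-2)): offset=6, physical=[A,B,C,D,E,F,G,H], logical=[G,H,A,B,C,D,E,F]
After op 2 (replace(4, 'i')): offset=6, physical=[A,B,i,D,E,F,G,H], logical=[G,H,A,B,i,D,E,F]
After op 3 (swap(3, 0)): offset=6, physical=[A,G,i,D,E,F,B,H], logical=[B,H,A,G,i,D,E,F]
After op 4 (replace(6, 'n')): offset=6, physical=[A,G,i,D,n,F,B,H], logical=[B,H,A,G,i,D,n,F]
After op 5 (swap(2, 1)): offset=6, physical=[H,G,i,D,n,F,B,A], logical=[B,A,H,G,i,D,n,F]
After op 6 (rotate(-3)): offset=3, physical=[H,G,i,D,n,F,B,A], logical=[D,n,F,B,A,H,G,i]
After op 7 (swap(7, 1)): offset=3, physical=[H,G,n,D,i,F,B,A], logical=[D,i,F,B,A,H,G,n]
After op 8 (swap(5, 2)): offset=3, physical=[F,G,n,D,i,H,B,A], logical=[D,i,H,B,A,F,G,n]
After op 9 (swap(1, 6)): offset=3, physical=[F,i,n,D,G,H,B,A], logical=[D,G,H,B,A,F,i,n]

Answer: G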